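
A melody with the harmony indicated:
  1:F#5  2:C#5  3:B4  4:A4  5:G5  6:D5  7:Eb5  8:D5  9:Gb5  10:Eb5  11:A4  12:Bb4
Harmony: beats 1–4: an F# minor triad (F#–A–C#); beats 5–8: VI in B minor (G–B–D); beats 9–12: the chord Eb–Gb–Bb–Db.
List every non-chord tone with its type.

B4 (beat 3) — passing tone; Eb5 (beat 7) — neighbor tone; A4 (beat 11) — appoggiatura.

The harmony at that moment is F# minor triad (F#, A, C#); B4 is not a chord tone.
It is approached by step down from C#5 and left by step down to A4.
Step in, step out in the same direction — a passing tone.
The harmony at that moment is G major triad (G, B, D); Eb5 is not a chord tone.
It is approached by step up from D5 and left by step down to D5.
Step away and step back to the same note — a neighbor tone (upper neighbor).
The harmony at that moment is Eb minor seventh chord (Eb, Gb, Bb, Db); A4 is not a chord tone.
It is approached by leap down from Eb5 and left by step up to Bb4.
Leap in, step out — an appoggiatura.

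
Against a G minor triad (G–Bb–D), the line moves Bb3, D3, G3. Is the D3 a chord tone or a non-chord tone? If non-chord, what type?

G minor triad contains G, Bb, D; D is the fifth, so it is a chord tone.

Chord tone (the fifth of G minor triad).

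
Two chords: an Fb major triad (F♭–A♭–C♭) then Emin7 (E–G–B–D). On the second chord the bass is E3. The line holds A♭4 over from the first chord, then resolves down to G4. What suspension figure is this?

At the second chord the bass is E3. The suspended A♭4 lies a fourth above the bass; after resolving down by step to G4, the interval above the bass becomes a third.
Suspension figures are named by those two intervals: 4–3.

4–3 suspension.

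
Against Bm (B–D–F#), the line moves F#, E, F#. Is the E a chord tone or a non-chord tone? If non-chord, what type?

The harmony at that moment is B minor triad (B, D, F#); E is not a chord tone.
It is approached by step down from F# and left by step up to F#.
Step away and step back to the same note — a neighbor tone (lower neighbor).

Non-chord tone — a neighbor tone.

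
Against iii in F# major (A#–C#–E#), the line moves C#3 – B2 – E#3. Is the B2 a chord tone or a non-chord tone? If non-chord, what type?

Non-chord tone — an escape tone.

The harmony at that moment is A# minor triad (A#, C#, E#); B2 is not a chord tone.
It is approached by step down from C#3 and left by leap up to E#3.
Step in, leap out — an escape tone.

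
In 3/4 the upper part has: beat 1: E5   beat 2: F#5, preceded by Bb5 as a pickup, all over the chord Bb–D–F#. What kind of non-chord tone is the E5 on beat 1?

Appoggiatura.

The harmony at that moment is Bb augmented triad (Bb, D, F#); E5 is not a chord tone.
It is approached by leap down from Bb5 and left by step up to F#5.
Leap in, step out, metrically accented — an appoggiatura.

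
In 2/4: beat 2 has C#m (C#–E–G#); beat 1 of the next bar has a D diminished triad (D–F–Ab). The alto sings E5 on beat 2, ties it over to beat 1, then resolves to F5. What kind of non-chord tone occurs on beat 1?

Retardation.

The harmony at that moment is D diminished triad (D, F, Ab); E5 is not a chord tone.
It is held over (the same pitch as the preceding E5) and left by step up to F5.
Held over from the previous chord and resolving up by step — a retardation.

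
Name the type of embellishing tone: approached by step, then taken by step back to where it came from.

Approach: by step. Departure: by step in the opposite direction, back to the starting pitch.
Stepwise on both sides but reversing to return to the same chord tone — a neighbor tone. (Had it continued onward in the same direction it would be a passing tone instead.)

Neighbor tone.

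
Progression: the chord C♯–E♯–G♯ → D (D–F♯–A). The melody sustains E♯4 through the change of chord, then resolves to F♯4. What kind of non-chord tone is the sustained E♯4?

The harmony at that moment is D major triad (D, F♯, A); E♯4 is not a chord tone.
It is held over (the same pitch as the preceding E♯4) and left by step up to F♯4.
Held over from the previous chord and resolving up by step — a retardation.

E♯4 is a retardation.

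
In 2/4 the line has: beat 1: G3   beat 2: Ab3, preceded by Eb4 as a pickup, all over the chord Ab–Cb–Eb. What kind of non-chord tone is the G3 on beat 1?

Appoggiatura.

The harmony at that moment is Ab minor triad (Ab, Cb, Eb); G3 is not a chord tone.
It is approached by leap down from Eb4 and left by step up to Ab3.
Leap in, step out, metrically accented — an appoggiatura.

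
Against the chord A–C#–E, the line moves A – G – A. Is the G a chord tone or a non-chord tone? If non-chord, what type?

Non-chord tone — a neighbor tone.

The harmony at that moment is A major triad (A, C#, E); G is not a chord tone.
It is approached by step down from A and left by step up to A.
Step away and step back to the same note — a neighbor tone (lower neighbor).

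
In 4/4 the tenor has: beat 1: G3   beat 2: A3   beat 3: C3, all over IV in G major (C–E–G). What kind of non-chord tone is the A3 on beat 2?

Escape tone.

The harmony at that moment is C major triad (C, E, G); A3 is not a chord tone.
It is approached by step up from G3 and left by leap down to C3.
Step in, leap out, on a weak beat — an escape tone.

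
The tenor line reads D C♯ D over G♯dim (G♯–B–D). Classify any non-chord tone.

The harmony at that moment is G♯ diminished triad (G♯, B, D); C♯ is not a chord tone.
It is approached by step down from D and left by step up to D.
Step away and step back to the same note — a neighbor tone (lower neighbor).

C♯ is a neighbor tone.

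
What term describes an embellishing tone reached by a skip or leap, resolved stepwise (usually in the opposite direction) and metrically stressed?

Appoggiatura.

Approach: by leap. Departure: by step. Metric position: strong.
Leap in, step out, in a metrically strong position — an appoggiatura. (It is the mirror image of the escape tone, which steps in and leaps out from a weak position.)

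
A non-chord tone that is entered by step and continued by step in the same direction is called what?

Approach: by step. Departure: by step, continuing in the same direction.
Stepwise on both sides with no change of direction means the note fills in the space between two different chord tones — a passing tone. (Had it turned back to its starting note it would be a neighbor tone instead.)

Passing tone.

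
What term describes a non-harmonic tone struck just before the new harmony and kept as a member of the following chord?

Approach: ahead of the chord change (typically by step), so it is dissonant against the current harmony. Departure: none — the same pitch is restated or held and is a chord tone of the new harmony.
Dissonant first, consonant once the harmony catches up: the note simply arrives early — an anticipation. (The reverse timing, consonant first and dissonant after the change, would be a suspension or retardation.)

Anticipation.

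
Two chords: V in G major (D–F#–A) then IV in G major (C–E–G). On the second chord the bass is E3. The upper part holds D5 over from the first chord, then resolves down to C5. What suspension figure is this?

7–6 suspension.

At the second chord the bass is E3. The suspended D5 lies a seventh above the bass; after resolving down by step to C5, the interval above the bass becomes a sixth.
Suspension figures are named by those two intervals: 7–6.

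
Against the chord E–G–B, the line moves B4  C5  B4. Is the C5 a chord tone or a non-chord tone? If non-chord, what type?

Non-chord tone — a neighbor tone.

The harmony at that moment is E minor triad (E, G, B); C5 is not a chord tone.
It is approached by step up from B4 and left by step down to B4.
Step away and step back to the same note — a neighbor tone (upper neighbor).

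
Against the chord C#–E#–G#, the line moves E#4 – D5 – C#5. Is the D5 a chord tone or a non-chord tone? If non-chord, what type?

The harmony at that moment is C# major triad (C#, E#, G#); D5 is not a chord tone.
It is approached by leap up from E#4 and left by step down to C#5.
Leap in, step out — an appoggiatura.

Non-chord tone — an appoggiatura.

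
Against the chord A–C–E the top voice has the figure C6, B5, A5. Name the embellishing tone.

B5 is a passing tone.

The harmony at that moment is A minor triad (A, C, E); B5 is not a chord tone.
It is approached by step down from C6 and left by step down to A5.
Step in, step out in the same direction — a passing tone.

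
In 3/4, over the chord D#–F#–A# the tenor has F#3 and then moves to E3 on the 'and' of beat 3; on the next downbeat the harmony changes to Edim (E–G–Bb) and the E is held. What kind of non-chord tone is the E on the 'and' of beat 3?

Anticipation.

The harmony at that moment is D# minor triad (D#, F#, A#); E3 is not a chord tone.
It is approached by step down from F#3 and then sustained as the same pitch into the next harmony.
Arriving early and becoming a chord tone when the harmony changes — an anticipation.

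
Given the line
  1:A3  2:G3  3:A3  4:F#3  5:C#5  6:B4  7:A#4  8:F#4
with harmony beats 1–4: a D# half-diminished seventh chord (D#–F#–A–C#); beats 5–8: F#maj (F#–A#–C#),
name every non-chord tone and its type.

The harmony at that moment is D# half-diminished seventh chord (D#, F#, A, C#); G3 is not a chord tone.
It is approached by step down from A3 and left by step up to A3.
Step away and step back to the same note — a neighbor tone (lower neighbor).
The harmony at that moment is F# major triad (F#, A#, C#); B4 is not a chord tone.
It is approached by step down from C#5 and left by step down to A#4.
Step in, step out in the same direction — a passing tone.

G3 (beat 2) — neighbor tone; B4 (beat 6) — passing tone.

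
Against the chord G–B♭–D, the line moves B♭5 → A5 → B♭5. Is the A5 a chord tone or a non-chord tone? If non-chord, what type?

Non-chord tone — a neighbor tone.

The harmony at that moment is G minor triad (G, B♭, D); A5 is not a chord tone.
It is approached by step down from B♭5 and left by step up to B♭5.
Step away and step back to the same note — a neighbor tone (lower neighbor).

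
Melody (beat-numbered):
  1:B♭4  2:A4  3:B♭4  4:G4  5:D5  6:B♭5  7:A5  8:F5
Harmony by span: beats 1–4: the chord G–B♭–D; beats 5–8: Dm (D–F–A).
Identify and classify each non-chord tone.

A4 (beat 2) — neighbor tone; B♭5 (beat 6) — appoggiatura.

The harmony at that moment is G minor triad (G, B♭, D); A4 is not a chord tone.
It is approached by step down from B♭4 and left by step up to B♭4.
Step away and step back to the same note — a neighbor tone (lower neighbor).
The harmony at that moment is D minor triad (D, F, A); B♭5 is not a chord tone.
It is approached by leap up from D5 and left by step down to A5.
Leap in, step out — an appoggiatura.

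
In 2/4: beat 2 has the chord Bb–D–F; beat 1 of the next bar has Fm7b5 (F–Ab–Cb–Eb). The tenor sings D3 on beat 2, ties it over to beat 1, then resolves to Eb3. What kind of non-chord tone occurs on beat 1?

The harmony at that moment is F half-diminished seventh chord (F, Ab, Cb, Eb); D3 is not a chord tone.
It is held over (the same pitch as the preceding D3) and left by step up to Eb3.
Held over from the previous chord and resolving up by step — a retardation.

Retardation.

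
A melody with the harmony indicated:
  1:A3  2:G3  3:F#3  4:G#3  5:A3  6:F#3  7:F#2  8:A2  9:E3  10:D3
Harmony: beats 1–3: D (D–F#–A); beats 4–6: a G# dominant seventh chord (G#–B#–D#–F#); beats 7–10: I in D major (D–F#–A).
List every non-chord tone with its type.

G3 (beat 2) — passing tone; A3 (beat 5) — escape tone; E3 (beat 9) — appoggiatura.

The harmony at that moment is D major triad (D, F#, A); G3 is not a chord tone.
It is approached by step down from A3 and left by step down to F#3.
Step in, step out in the same direction — a passing tone.
The harmony at that moment is G# dominant seventh chord (G#, B#, D#, F#); A3 is not a chord tone.
It is approached by step up from G#3 and left by leap down to F#3.
Step in, leap out — an escape tone.
The harmony at that moment is D major triad (D, F#, A); E3 is not a chord tone.
It is approached by leap up from A2 and left by step down to D3.
Leap in, step out — an appoggiatura.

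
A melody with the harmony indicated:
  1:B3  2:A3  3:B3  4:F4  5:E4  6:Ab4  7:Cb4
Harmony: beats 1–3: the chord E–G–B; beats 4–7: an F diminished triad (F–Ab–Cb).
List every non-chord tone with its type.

The harmony at that moment is E minor triad (E, G, B); A3 is not a chord tone.
It is approached by step down from B3 and left by step up to B3.
Step away and step back to the same note — a neighbor tone (lower neighbor).
The harmony at that moment is F diminished triad (F, Ab, Cb); E4 is not a chord tone.
It is approached by step down from F4 and left by leap up to Ab4.
Step in, leap out — an escape tone.

A3 (beat 2) — neighbor tone; E4 (beat 5) — escape tone.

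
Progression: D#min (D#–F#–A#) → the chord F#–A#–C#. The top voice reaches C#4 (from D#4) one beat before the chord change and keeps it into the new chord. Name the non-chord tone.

C#4 is an anticipation.

The harmony at that moment is D# minor triad (D#, F#, A#); C#4 is not a chord tone.
It is approached by step down from D#4 and then sustained as the same pitch into the next harmony.
Arriving early and becoming a chord tone when the harmony changes — an anticipation.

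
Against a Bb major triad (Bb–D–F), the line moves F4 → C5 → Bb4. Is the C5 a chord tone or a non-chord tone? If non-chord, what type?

The harmony at that moment is Bb major triad (Bb, D, F); C5 is not a chord tone.
It is approached by leap up from F4 and left by step down to Bb4.
Leap in, step out — an appoggiatura.

Non-chord tone — an appoggiatura.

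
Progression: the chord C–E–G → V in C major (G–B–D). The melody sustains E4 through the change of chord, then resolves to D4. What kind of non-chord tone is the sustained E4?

E4 is a suspension.

The harmony at that moment is G major triad (G, B, D); E4 is not a chord tone.
It is held over (the same pitch as the preceding E4) and left by step down to D4.
Held over from the previous chord and resolving down by step — a suspension.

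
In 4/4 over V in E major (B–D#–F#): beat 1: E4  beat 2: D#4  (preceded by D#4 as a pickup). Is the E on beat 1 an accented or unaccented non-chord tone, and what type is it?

Accented neighbor tone.

The harmony at that moment is B major triad (B, D#, F#); E4 is not a chord tone.
It is approached by step up from D#4 and left by step down to D#4.
Step away and step back to the same note — a neighbor tone (upper neighbor).
It falls on the downbeat, so it is accented.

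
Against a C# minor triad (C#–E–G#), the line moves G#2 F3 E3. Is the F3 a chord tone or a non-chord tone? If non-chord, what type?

The harmony at that moment is C# minor triad (C#, E, G#); F3 is not a chord tone.
It is approached by leap up from G#2 and left by step down to E3.
Leap in, step out — an appoggiatura.

Non-chord tone — an appoggiatura.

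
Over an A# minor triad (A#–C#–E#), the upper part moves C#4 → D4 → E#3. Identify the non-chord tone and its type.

The harmony at that moment is A# minor triad (A#, C#, E#); D4 is not a chord tone.
It is approached by step up from C#4 and left by leap down to E#3.
Step in, leap out — an escape tone.

D4 is an escape tone.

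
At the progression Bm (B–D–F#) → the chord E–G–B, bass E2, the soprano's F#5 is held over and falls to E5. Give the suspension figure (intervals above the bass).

9–8 suspension.

At the second chord the bass is E2. The suspended F#5 lies a ninth above the bass; after resolving down by step to E5, the interval above the bass becomes an octave.
Suspension figures are named by those two intervals: 9–8.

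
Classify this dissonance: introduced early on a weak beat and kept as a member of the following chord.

Approach: ahead of the chord change (typically by step), so it is dissonant against the current harmony. Departure: none — the same pitch is restated or held and is a chord tone of the new harmony.
Dissonant first, consonant once the harmony catches up: the note simply arrives early — an anticipation. (The reverse timing, consonant first and dissonant after the change, would be a suspension or retardation.)

Anticipation.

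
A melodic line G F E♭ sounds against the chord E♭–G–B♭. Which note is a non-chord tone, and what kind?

The harmony at that moment is E♭ major triad (E♭, G, B♭); F is not a chord tone.
It is approached by step down from G and left by step down to E♭.
Step in, step out in the same direction — a passing tone.

F is a passing tone.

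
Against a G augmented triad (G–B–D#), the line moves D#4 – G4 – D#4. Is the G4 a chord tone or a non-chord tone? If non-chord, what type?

G augmented triad contains G, B, D#; G is the root, so it is a chord tone.

Chord tone (the root of G augmented triad).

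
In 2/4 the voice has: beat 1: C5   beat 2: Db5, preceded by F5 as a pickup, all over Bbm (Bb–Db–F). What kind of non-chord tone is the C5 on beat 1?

The harmony at that moment is Bb minor triad (Bb, Db, F); C5 is not a chord tone.
It is approached by leap down from F5 and left by step up to Db5.
Leap in, step out, metrically accented — an appoggiatura.

Appoggiatura.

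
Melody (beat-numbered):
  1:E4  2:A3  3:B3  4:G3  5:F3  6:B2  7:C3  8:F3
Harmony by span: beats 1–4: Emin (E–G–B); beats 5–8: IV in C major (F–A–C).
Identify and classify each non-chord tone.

The harmony at that moment is E minor triad (E, G, B); A3 is not a chord tone.
It is approached by leap down from E4 and left by step up to B3.
Leap in, step out — an appoggiatura.
The harmony at that moment is F major triad (F, A, C); B2 is not a chord tone.
It is approached by leap down from F3 and left by step up to C3.
Leap in, step out — an appoggiatura.

A3 (beat 2) — appoggiatura; B2 (beat 6) — appoggiatura.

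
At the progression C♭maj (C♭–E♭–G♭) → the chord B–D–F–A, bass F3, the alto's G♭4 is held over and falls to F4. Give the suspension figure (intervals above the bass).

At the second chord the bass is F3. The suspended G♭4 lies a ninth above the bass; after resolving down by step to F4, the interval above the bass becomes an octave.
Suspension figures are named by those two intervals: 9–8.

9–8 suspension.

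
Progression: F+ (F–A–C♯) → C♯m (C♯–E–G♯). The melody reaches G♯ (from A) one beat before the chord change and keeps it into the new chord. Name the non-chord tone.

The harmony at that moment is F augmented triad (F, A, C♯); G♯ is not a chord tone.
It is approached by step down from A and then sustained as the same pitch into the next harmony.
Arriving early and becoming a chord tone when the harmony changes — an anticipation.

G♯ is an anticipation.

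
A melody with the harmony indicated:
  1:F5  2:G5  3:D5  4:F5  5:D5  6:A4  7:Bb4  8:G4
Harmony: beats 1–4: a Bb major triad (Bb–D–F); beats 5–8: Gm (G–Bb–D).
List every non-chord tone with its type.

G5 (beat 2) — escape tone; A4 (beat 6) — appoggiatura.

The harmony at that moment is Bb major triad (Bb, D, F); G5 is not a chord tone.
It is approached by step up from F5 and left by leap down to D5.
Step in, leap out — an escape tone.
The harmony at that moment is G minor triad (G, Bb, D); A4 is not a chord tone.
It is approached by leap down from D5 and left by step up to Bb4.
Leap in, step out — an appoggiatura.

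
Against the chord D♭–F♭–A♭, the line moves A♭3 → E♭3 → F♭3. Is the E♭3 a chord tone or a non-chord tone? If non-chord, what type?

Non-chord tone — an appoggiatura.

The harmony at that moment is D♭ minor triad (D♭, F♭, A♭); E♭3 is not a chord tone.
It is approached by leap down from A♭3 and left by step up to F♭3.
Leap in, step out — an appoggiatura.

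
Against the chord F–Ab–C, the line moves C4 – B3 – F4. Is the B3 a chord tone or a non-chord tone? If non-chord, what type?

The harmony at that moment is F minor triad (F, Ab, C); B3 is not a chord tone.
It is approached by step down from C4 and left by leap up to F4.
Step in, leap out — an escape tone.

Non-chord tone — an escape tone.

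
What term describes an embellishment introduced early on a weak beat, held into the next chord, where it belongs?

Anticipation.

Approach: ahead of the chord change (typically by step), so it is dissonant against the current harmony. Departure: none — the same pitch is restated or held and is a chord tone of the new harmony.
Dissonant first, consonant once the harmony catches up: the note simply arrives early — an anticipation. (The reverse timing, consonant first and dissonant after the change, would be a suspension or retardation.)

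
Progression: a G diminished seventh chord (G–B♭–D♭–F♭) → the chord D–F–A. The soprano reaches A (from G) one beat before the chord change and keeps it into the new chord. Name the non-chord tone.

The harmony at that moment is G diminished seventh chord (G, B♭, D♭, F♭); A is not a chord tone.
It is approached by step up from G and then sustained as the same pitch into the next harmony.
Arriving early and becoming a chord tone when the harmony changes — an anticipation.

A is an anticipation.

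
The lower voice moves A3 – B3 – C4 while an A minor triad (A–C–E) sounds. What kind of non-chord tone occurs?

The harmony at that moment is A minor triad (A, C, E); B3 is not a chord tone.
It is approached by step up from A3 and left by step up to C4.
Step in, step out in the same direction — a passing tone.

B3 is a passing tone.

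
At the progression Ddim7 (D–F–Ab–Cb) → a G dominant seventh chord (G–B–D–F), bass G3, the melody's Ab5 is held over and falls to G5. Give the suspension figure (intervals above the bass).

At the second chord the bass is G3. The suspended Ab5 lies a ninth above the bass; after resolving down by step to G5, the interval above the bass becomes an octave.
Suspension figures are named by those two intervals: 9–8.

9–8 suspension.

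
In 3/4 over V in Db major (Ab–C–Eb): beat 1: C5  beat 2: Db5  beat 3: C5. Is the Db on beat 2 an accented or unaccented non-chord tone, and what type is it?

Unaccented neighbor tone.

The harmony at that moment is Ab major triad (Ab, C, Eb); Db5 is not a chord tone.
It is approached by step up from C5 and left by step down to C5.
Step away and step back to the same note — a neighbor tone (upper neighbor).
It falls on a weak beat, so it is unaccented.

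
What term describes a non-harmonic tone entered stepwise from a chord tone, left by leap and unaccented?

Escape tone.

Approach: by step. Departure: by leap. Metric position: weak.
Step in, leap out, from a weak position — an escape tone (échappée). (It is the mirror image of the appoggiatura, which leaps in and steps out on a strong beat.)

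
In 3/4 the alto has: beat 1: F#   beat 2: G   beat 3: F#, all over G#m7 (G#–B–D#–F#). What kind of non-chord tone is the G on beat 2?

Upper neighbor tone.

The harmony at that moment is G# minor seventh chord (G#, B, D#, F#); G is not a chord tone.
It is approached by step up from F# and left by step down to F#.
Step away and step back to the same note — a neighbor tone (upper neighbor).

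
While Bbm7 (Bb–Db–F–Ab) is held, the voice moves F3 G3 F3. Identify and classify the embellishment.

G3 is a neighbor tone.

The harmony at that moment is Bb minor seventh chord (Bb, Db, F, Ab); G3 is not a chord tone.
It is approached by step up from F3 and left by step down to F3.
Step away and step back to the same note — a neighbor tone (upper neighbor).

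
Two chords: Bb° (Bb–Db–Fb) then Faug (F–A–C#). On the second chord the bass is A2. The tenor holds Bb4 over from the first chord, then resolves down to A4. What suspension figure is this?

At the second chord the bass is A2. The suspended Bb4 lies a ninth above the bass; after resolving down by step to A4, the interval above the bass becomes an octave.
Suspension figures are named by those two intervals: 9–8.

9–8 suspension.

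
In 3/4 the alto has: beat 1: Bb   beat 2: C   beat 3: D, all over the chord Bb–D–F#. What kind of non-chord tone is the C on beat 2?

Passing tone.

The harmony at that moment is Bb augmented triad (Bb, D, F#); C is not a chord tone.
It is approached by step up from Bb and left by step up to D.
Step in, step out in the same direction — a passing tone.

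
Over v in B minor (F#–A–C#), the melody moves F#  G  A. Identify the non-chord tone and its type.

The harmony at that moment is F# minor triad (F#, A, C#); G is not a chord tone.
It is approached by step up from F# and left by step up to A.
Step in, step out in the same direction — a passing tone.

G is a passing tone.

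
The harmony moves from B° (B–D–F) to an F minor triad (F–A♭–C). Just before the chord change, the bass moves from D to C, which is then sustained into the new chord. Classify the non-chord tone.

The harmony at that moment is B diminished triad (B, D, F); C is not a chord tone.
It is approached by step down from D and then sustained as the same pitch into the next harmony.
Arriving early and becoming a chord tone when the harmony changes — an anticipation.

C is an anticipation.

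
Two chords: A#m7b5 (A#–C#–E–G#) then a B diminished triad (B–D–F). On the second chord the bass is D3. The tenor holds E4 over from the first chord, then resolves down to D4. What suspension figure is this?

9–8 suspension.

At the second chord the bass is D3. The suspended E4 lies a ninth above the bass; after resolving down by step to D4, the interval above the bass becomes an octave.
Suspension figures are named by those two intervals: 9–8.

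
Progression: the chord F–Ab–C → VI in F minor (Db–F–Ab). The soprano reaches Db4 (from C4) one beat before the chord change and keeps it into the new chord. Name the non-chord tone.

The harmony at that moment is F minor triad (F, Ab, C); Db4 is not a chord tone.
It is approached by step up from C4 and then sustained as the same pitch into the next harmony.
Arriving early and becoming a chord tone when the harmony changes — an anticipation.

Db4 is an anticipation.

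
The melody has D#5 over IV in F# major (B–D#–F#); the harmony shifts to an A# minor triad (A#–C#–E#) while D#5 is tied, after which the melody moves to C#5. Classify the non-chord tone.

D#5 is a suspension.

The harmony at that moment is A# minor triad (A#, C#, E#); D#5 is not a chord tone.
It is held over (the same pitch as the preceding D#5) and left by step down to C#5.
Held over from the previous chord and resolving down by step — a suspension.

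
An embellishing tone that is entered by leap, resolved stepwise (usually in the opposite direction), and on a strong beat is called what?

Approach: by leap. Departure: by step. Metric position: strong.
Leap in, step out, in a metrically strong position — an appoggiatura. (It is the mirror image of the escape tone, which steps in and leaps out from a weak position.)

Appoggiatura.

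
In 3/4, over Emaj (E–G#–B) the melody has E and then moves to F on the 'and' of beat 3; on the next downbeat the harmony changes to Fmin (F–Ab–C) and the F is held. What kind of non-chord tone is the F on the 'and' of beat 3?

Anticipation.

The harmony at that moment is E major triad (E, G#, B); F is not a chord tone.
It is approached by step up from E and then sustained as the same pitch into the next harmony.
Arriving early and becoming a chord tone when the harmony changes — an anticipation.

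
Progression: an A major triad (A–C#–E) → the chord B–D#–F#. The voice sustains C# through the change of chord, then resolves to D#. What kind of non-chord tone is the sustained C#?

The harmony at that moment is B major triad (B, D#, F#); C# is not a chord tone.
It is held over (the same pitch as the preceding C#) and left by step up to D#.
Held over from the previous chord and resolving up by step — a retardation.

C# is a retardation.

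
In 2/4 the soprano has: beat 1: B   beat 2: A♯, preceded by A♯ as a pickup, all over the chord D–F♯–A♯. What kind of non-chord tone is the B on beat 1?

Upper neighbor tone.

The harmony at that moment is D augmented triad (D, F♯, A♯); B is not a chord tone.
It is approached by step up from A♯ and left by step down to A♯.
Step away and step back to the same note — a neighbor tone (upper neighbor).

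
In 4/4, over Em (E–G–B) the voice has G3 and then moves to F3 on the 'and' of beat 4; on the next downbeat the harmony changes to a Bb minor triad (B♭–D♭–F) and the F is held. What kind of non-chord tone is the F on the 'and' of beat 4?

Anticipation.

The harmony at that moment is E minor triad (E, G, B); F3 is not a chord tone.
It is approached by step down from G3 and then sustained as the same pitch into the next harmony.
Arriving early and becoming a chord tone when the harmony changes — an anticipation.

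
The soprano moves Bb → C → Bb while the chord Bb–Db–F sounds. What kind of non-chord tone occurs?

C is a neighbor tone.

The harmony at that moment is Bb minor triad (Bb, Db, F); C is not a chord tone.
It is approached by step up from Bb and left by step down to Bb.
Step away and step back to the same note — a neighbor tone (upper neighbor).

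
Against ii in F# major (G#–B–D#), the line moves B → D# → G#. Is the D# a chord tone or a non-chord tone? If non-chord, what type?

G# minor triad contains G#, B, D#; D# is the fifth, so it is a chord tone.

Chord tone (the fifth of G# minor triad).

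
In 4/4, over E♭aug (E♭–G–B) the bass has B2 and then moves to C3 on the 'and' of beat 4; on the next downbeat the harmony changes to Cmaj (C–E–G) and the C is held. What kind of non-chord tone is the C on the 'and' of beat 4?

The harmony at that moment is E♭ augmented triad (E♭, G, B); C3 is not a chord tone.
It is approached by step up from B2 and then sustained as the same pitch into the next harmony.
Arriving early and becoming a chord tone when the harmony changes — an anticipation.

Anticipation.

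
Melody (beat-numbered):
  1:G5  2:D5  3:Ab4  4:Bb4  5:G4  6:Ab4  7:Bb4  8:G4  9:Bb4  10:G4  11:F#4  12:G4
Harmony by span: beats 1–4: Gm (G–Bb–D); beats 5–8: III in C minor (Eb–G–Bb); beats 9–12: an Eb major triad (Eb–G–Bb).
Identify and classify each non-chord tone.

The harmony at that moment is G minor triad (G, Bb, D); Ab4 is not a chord tone.
It is approached by leap down from D5 and left by step up to Bb4.
Leap in, step out — an appoggiatura.
The harmony at that moment is Eb major triad (Eb, G, Bb); Ab4 is not a chord tone.
It is approached by step up from G4 and left by step up to Bb4.
Step in, step out in the same direction — a passing tone.
The harmony at that moment is Eb major triad (Eb, G, Bb); F#4 is not a chord tone.
It is approached by step down from G4 and left by step up to G4.
Step away and step back to the same note — a neighbor tone (lower neighbor).

Ab4 (beat 3) — appoggiatura; Ab4 (beat 6) — passing tone; F#4 (beat 11) — neighbor tone.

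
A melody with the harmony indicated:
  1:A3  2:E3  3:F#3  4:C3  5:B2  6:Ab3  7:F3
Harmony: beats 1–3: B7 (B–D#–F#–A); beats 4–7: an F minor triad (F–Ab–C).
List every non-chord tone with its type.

The harmony at that moment is B dominant seventh chord (B, D#, F#, A); E3 is not a chord tone.
It is approached by leap down from A3 and left by step up to F#3.
Leap in, step out — an appoggiatura.
The harmony at that moment is F minor triad (F, Ab, C); B2 is not a chord tone.
It is approached by step down from C3 and left by leap up to Ab3.
Step in, leap out — an escape tone.

E3 (beat 2) — appoggiatura; B2 (beat 5) — escape tone.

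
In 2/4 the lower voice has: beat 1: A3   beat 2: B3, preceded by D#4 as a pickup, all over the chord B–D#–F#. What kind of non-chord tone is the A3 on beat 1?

The harmony at that moment is B major triad (B, D#, F#); A3 is not a chord tone.
It is approached by leap down from D#4 and left by step up to B3.
Leap in, step out, metrically accented — an appoggiatura.

Appoggiatura.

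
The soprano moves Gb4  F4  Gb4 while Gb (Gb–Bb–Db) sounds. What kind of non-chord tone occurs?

F4 is a neighbor tone.

The harmony at that moment is Gb major triad (Gb, Bb, Db); F4 is not a chord tone.
It is approached by step down from Gb4 and left by step up to Gb4.
Step away and step back to the same note — a neighbor tone (lower neighbor).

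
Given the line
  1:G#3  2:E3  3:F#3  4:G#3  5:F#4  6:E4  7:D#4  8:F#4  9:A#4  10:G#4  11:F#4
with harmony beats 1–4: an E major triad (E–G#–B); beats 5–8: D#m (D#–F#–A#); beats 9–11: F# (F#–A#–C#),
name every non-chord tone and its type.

F#3 (beat 3) — passing tone; E4 (beat 6) — passing tone; G#4 (beat 10) — passing tone.

The harmony at that moment is E major triad (E, G#, B); F#3 is not a chord tone.
It is approached by step up from E3 and left by step up to G#3.
Step in, step out in the same direction — a passing tone.
The harmony at that moment is D# minor triad (D#, F#, A#); E4 is not a chord tone.
It is approached by step down from F#4 and left by step down to D#4.
Step in, step out in the same direction — a passing tone.
The harmony at that moment is F# major triad (F#, A#, C#); G#4 is not a chord tone.
It is approached by step down from A#4 and left by step down to F#4.
Step in, step out in the same direction — a passing tone.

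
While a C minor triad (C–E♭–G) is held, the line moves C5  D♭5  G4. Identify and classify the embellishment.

The harmony at that moment is C minor triad (C, E♭, G); D♭5 is not a chord tone.
It is approached by step up from C5 and left by leap down to G4.
Step in, leap out — an escape tone.

D♭5 is an escape tone.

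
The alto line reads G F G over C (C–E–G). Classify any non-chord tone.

F is a neighbor tone.

The harmony at that moment is C major triad (C, E, G); F is not a chord tone.
It is approached by step down from G and left by step up to G.
Step away and step back to the same note — a neighbor tone (lower neighbor).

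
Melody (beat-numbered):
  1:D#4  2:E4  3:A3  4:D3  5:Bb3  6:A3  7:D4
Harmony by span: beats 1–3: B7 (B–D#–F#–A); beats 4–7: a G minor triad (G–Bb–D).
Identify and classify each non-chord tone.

The harmony at that moment is B dominant seventh chord (B, D#, F#, A); E4 is not a chord tone.
It is approached by step up from D#4 and left by leap down to A3.
Step in, leap out — an escape tone.
The harmony at that moment is G minor triad (G, Bb, D); A3 is not a chord tone.
It is approached by step down from Bb3 and left by leap up to D4.
Step in, leap out — an escape tone.

E4 (beat 2) — escape tone; A3 (beat 6) — escape tone.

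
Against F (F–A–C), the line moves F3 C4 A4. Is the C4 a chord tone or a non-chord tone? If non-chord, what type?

F major triad contains F, A, C; C is the fifth, so it is a chord tone.

Chord tone (the fifth of F major triad).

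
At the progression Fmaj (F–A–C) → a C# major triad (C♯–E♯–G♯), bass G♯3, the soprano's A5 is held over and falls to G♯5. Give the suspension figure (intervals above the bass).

9–8 suspension.

At the second chord the bass is G♯3. The suspended A5 lies a ninth above the bass; after resolving down by step to G♯5, the interval above the bass becomes an octave.
Suspension figures are named by those two intervals: 9–8.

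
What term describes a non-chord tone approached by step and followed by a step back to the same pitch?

Approach: by step. Departure: by step in the opposite direction, back to the starting pitch.
Stepwise on both sides but reversing to return to the same chord tone — a neighbor tone. (Had it continued onward in the same direction it would be a passing tone instead.)

Neighbor tone.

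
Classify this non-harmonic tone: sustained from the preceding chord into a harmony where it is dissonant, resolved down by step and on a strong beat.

Approach: by preparation — the pitch is first a chord tone, then held (tied or repeated) while the harmony changes under it. Departure: down by step. Metric position: strong.
A prepared dissonance that resolves downward by step — a suspension. (The same figure resolving upward would be a retardation.)

Suspension.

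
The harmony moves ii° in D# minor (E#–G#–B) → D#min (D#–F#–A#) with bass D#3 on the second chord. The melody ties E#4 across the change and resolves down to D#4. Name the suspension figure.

At the second chord the bass is D#3. The suspended E#4 lies a ninth above the bass; after resolving down by step to D#4, the interval above the bass becomes an octave.
Suspension figures are named by those two intervals: 9–8.

9–8 suspension.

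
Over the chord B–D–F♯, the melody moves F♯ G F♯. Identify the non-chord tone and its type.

G is a neighbor tone.

The harmony at that moment is B minor triad (B, D, F♯); G is not a chord tone.
It is approached by step up from F♯ and left by step down to F♯.
Step away and step back to the same note — a neighbor tone (upper neighbor).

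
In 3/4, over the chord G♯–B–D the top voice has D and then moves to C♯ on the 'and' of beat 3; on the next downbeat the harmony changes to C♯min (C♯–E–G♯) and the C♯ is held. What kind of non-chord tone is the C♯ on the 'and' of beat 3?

The harmony at that moment is G♯ diminished triad (G♯, B, D); C♯ is not a chord tone.
It is approached by step down from D and then sustained as the same pitch into the next harmony.
Arriving early and becoming a chord tone when the harmony changes — an anticipation.

Anticipation.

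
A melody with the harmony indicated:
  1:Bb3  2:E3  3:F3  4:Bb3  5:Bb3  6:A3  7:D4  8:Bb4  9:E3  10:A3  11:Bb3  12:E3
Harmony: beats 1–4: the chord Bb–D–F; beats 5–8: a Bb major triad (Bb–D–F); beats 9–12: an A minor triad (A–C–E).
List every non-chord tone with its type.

E3 (beat 2) — appoggiatura; A3 (beat 6) — escape tone; Bb3 (beat 11) — escape tone.

The harmony at that moment is Bb major triad (Bb, D, F); E3 is not a chord tone.
It is approached by leap down from Bb3 and left by step up to F3.
Leap in, step out — an appoggiatura.
The harmony at that moment is Bb major triad (Bb, D, F); A3 is not a chord tone.
It is approached by step down from Bb3 and left by leap up to D4.
Step in, leap out — an escape tone.
The harmony at that moment is A minor triad (A, C, E); Bb3 is not a chord tone.
It is approached by step up from A3 and left by leap down to E3.
Step in, leap out — an escape tone.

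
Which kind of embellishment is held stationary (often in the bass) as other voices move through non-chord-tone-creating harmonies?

Approach: none. Departure: none — a single pitch is sustained while the chords change around it, passing through harmonies that do not contain it.
No melodic motion at all; the dissonance is created entirely by the moving harmonies against the stationary note — a pedal tone (pedal point).

Pedal tone.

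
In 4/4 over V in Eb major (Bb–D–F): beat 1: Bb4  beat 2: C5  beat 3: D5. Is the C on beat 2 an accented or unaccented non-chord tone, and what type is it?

Unaccented passing tone.

The harmony at that moment is Bb major triad (Bb, D, F); C5 is not a chord tone.
It is approached by step up from Bb4 and left by step up to D5.
Step in, step out in the same direction — a passing tone.
It falls on a weak beat, so it is unaccented.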